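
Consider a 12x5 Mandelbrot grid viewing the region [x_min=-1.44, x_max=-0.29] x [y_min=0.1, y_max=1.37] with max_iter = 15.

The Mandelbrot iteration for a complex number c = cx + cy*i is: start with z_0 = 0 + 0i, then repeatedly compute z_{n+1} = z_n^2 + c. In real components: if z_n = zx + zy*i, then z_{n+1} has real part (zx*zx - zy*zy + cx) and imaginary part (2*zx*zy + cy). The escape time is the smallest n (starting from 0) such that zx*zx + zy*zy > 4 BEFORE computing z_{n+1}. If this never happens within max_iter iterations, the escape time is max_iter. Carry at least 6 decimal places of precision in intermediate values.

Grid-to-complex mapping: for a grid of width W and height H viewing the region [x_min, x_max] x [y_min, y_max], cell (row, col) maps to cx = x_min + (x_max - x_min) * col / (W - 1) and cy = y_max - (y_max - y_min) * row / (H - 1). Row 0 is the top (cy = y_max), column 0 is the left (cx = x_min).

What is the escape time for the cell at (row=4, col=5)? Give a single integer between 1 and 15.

Answer: 15

Derivation:
z_0 = 0 + 0i, c = -0.9173 + 0.1000i
Iter 1: z = -0.9173 + 0.1000i, |z|^2 = 0.8514
Iter 2: z = -0.0859 + -0.0835i, |z|^2 = 0.0143
Iter 3: z = -0.9169 + 0.1143i, |z|^2 = 0.8537
Iter 4: z = -0.0897 + -0.1097i, |z|^2 = 0.0201
Iter 5: z = -0.9212 + 0.1197i, |z|^2 = 0.8630
Iter 6: z = -0.0829 + -0.1205i, |z|^2 = 0.0214
Iter 7: z = -0.9249 + 0.1200i, |z|^2 = 0.8699
Iter 8: z = -0.0762 + -0.1219i, |z|^2 = 0.0207
Iter 9: z = -0.9263 + 0.1186i, |z|^2 = 0.8722
Iter 10: z = -0.0732 + -0.1197i, |z|^2 = 0.0197
Iter 11: z = -0.9262 + 0.1175i, |z|^2 = 0.8717
Iter 12: z = -0.0732 + -0.1177i, |z|^2 = 0.0192
Iter 13: z = -0.9258 + 0.1172i, |z|^2 = 0.8708
Iter 14: z = -0.0740 + -0.1171i, |z|^2 = 0.0192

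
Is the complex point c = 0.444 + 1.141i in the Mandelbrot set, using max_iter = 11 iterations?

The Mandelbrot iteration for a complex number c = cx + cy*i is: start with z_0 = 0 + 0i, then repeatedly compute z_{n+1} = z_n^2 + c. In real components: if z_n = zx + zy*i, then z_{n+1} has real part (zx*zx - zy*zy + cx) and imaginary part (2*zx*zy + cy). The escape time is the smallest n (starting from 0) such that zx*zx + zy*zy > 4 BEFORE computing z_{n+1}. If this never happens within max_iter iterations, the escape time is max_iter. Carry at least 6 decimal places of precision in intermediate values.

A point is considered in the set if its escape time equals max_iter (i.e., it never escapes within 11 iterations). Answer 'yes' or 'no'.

z_0 = 0 + 0i, c = 0.4440 + 1.1410i
Iter 1: z = 0.4440 + 1.1410i, |z|^2 = 1.4990
Iter 2: z = -0.6607 + 2.1542i, |z|^2 = 5.0772
Escaped at iteration 2

Answer: no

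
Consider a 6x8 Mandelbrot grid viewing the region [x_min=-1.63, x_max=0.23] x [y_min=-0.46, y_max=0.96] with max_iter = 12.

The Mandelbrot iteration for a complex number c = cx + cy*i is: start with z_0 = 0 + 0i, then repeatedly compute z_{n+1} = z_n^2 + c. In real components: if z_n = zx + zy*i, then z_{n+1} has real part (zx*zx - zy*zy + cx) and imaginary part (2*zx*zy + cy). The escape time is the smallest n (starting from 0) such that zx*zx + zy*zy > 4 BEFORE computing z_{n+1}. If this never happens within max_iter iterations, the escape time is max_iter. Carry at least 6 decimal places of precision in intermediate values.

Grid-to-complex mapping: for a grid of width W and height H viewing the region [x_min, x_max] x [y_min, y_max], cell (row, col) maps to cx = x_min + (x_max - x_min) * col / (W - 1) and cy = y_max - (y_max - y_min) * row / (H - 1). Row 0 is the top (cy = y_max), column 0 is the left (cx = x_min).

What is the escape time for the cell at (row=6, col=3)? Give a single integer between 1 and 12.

Answer: 12

Derivation:
z_0 = 0 + 0i, c = -0.5140 + -0.2571i
Iter 1: z = -0.5140 + -0.2571i, |z|^2 = 0.3303
Iter 2: z = -0.3159 + 0.0072i, |z|^2 = 0.0999
Iter 3: z = -0.4142 + -0.2617i, |z|^2 = 0.2401
Iter 4: z = -0.4109 + -0.0403i, |z|^2 = 0.1705
Iter 5: z = -0.3468 + -0.2240i, |z|^2 = 0.1704
Iter 6: z = -0.4439 + -0.1018i, |z|^2 = 0.2074
Iter 7: z = -0.3273 + -0.1668i, |z|^2 = 0.1349
Iter 8: z = -0.4347 + -0.1480i, |z|^2 = 0.2108
Iter 9: z = -0.3469 + -0.1285i, |z|^2 = 0.1369
Iter 10: z = -0.4101 + -0.1680i, |z|^2 = 0.1964
Iter 11: z = -0.3740 + -0.1194i, |z|^2 = 0.1541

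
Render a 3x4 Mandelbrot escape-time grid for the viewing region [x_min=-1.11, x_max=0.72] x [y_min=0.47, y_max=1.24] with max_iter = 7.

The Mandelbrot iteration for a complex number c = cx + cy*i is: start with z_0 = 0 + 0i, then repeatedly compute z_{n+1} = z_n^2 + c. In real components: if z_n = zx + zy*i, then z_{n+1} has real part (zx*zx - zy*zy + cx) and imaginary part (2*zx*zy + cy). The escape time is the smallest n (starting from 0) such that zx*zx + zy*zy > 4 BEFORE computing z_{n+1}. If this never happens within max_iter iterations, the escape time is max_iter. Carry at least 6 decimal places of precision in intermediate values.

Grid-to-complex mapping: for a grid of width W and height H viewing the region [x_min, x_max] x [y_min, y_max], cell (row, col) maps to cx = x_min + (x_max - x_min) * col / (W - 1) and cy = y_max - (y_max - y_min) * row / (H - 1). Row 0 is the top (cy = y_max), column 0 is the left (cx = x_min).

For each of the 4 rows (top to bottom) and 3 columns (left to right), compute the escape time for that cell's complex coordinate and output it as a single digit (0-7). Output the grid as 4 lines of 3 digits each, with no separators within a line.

(row=0, col=0): c = -1.1100 + 1.2400i → escape time 2
(row=0, col=1): c = -0.1950 + 1.2400i → escape time 3
(row=0, col=2): c = 0.7200 + 1.2400i → escape time 2
(row=1, col=0): c = -1.1100 + 0.9833i → escape time 3
(row=1, col=1): c = -0.1950 + 0.9833i → escape time 7
(row=1, col=2): c = 0.7200 + 0.9833i → escape time 2
(row=2, col=0): c = -1.1100 + 0.7267i → escape time 3
(row=2, col=1): c = -0.1950 + 0.7267i → escape time 7
(row=2, col=2): c = 0.7200 + 0.7267i → escape time 3
(row=3, col=0): c = -1.1100 + 0.4700i → escape time 5
(row=3, col=1): c = -0.1950 + 0.4700i → escape time 7
(row=3, col=2): c = 0.7200 + 0.4700i → escape time 3

Answer: 232
372
373
573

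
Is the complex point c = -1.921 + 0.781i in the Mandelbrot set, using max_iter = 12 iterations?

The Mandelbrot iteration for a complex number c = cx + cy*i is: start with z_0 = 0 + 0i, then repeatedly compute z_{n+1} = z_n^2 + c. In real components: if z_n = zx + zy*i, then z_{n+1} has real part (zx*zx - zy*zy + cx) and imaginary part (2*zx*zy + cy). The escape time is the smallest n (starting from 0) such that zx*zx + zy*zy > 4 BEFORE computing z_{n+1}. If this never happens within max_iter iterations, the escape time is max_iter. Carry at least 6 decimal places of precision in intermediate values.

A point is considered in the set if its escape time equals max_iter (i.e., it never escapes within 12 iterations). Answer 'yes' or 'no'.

z_0 = 0 + 0i, c = -1.9210 + 0.7810i
Iter 1: z = -1.9210 + 0.7810i, |z|^2 = 4.3002
Escaped at iteration 1

Answer: no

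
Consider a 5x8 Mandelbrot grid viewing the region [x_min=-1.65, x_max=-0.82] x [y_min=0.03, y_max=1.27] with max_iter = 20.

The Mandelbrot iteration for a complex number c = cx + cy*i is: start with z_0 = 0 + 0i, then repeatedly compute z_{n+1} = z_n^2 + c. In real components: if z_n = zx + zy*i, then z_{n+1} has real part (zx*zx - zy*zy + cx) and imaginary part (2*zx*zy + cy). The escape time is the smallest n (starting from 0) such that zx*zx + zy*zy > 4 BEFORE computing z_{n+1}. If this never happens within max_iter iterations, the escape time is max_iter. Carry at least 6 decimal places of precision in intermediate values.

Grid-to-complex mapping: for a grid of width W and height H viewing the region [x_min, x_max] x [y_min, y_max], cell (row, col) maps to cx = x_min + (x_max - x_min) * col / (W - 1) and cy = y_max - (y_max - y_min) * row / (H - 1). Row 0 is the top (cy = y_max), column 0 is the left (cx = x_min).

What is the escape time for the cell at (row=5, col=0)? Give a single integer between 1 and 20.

z_0 = 0 + 0i, c = -1.6500 + 0.3843i
Iter 1: z = -1.6500 + 0.3843i, |z|^2 = 2.8702
Iter 2: z = 0.9248 + -0.8839i, |z|^2 = 1.6365
Iter 3: z = -1.5759 + -1.2505i, |z|^2 = 4.0473
Escaped at iteration 3

Answer: 3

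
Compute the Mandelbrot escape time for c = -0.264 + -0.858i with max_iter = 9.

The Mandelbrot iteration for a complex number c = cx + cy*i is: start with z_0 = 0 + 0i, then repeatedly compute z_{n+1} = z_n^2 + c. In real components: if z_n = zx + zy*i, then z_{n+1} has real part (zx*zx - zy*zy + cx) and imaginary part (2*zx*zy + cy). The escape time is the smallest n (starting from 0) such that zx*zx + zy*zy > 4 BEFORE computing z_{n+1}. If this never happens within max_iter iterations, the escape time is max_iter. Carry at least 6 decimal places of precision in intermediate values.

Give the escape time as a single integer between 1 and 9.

Answer: 9

Derivation:
z_0 = 0 + 0i, c = -0.2640 + -0.8580i
Iter 1: z = -0.2640 + -0.8580i, |z|^2 = 0.8059
Iter 2: z = -0.9305 + -0.4050i, |z|^2 = 1.0298
Iter 3: z = 0.4378 + -0.1044i, |z|^2 = 0.2025
Iter 4: z = -0.0833 + -0.9494i, |z|^2 = 0.9082
Iter 5: z = -1.1584 + -0.6999i, |z|^2 = 1.8317
Iter 6: z = 0.5880 + 0.7636i, |z|^2 = 0.9287
Iter 7: z = -0.5013 + 0.0399i, |z|^2 = 0.2529
Iter 8: z = -0.0143 + -0.8980i, |z|^2 = 0.8066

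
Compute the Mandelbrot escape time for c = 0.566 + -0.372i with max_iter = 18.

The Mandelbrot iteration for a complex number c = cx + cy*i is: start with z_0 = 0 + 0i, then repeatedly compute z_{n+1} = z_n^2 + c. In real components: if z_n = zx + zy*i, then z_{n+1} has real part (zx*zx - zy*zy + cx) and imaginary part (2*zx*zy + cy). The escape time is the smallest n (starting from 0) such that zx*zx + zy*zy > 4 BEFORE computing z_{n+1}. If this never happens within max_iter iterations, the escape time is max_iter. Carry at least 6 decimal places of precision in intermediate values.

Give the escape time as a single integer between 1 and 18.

z_0 = 0 + 0i, c = 0.5660 + -0.3720i
Iter 1: z = 0.5660 + -0.3720i, |z|^2 = 0.4587
Iter 2: z = 0.7480 + -0.7931i, |z|^2 = 1.1885
Iter 3: z = 0.4964 + -1.5584i, |z|^2 = 2.6752
Iter 4: z = -1.6163 + -1.9194i, |z|^2 = 6.2963
Escaped at iteration 4

Answer: 4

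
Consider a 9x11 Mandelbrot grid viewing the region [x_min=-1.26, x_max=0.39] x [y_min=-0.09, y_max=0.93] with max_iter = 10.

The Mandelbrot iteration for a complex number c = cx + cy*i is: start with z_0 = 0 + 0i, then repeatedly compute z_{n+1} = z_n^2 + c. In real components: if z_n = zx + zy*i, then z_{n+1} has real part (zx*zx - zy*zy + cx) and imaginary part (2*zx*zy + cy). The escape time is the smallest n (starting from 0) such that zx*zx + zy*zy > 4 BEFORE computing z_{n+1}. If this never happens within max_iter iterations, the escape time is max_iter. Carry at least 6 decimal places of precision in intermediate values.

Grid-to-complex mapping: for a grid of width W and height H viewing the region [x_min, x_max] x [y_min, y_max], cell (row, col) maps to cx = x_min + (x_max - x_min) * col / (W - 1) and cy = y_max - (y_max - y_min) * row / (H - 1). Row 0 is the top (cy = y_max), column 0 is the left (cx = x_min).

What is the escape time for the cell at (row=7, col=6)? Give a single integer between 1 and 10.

Answer: 10

Derivation:
z_0 = 0 + 0i, c = -0.0225 + 0.2160i
Iter 1: z = -0.0225 + 0.2160i, |z|^2 = 0.0472
Iter 2: z = -0.0686 + 0.2063i, |z|^2 = 0.0473
Iter 3: z = -0.0603 + 0.1877i, |z|^2 = 0.0389
Iter 4: z = -0.0541 + 0.1934i, |z|^2 = 0.0403
Iter 5: z = -0.0570 + 0.1951i, |z|^2 = 0.0413
Iter 6: z = -0.0573 + 0.1938i, |z|^2 = 0.0408
Iter 7: z = -0.0568 + 0.1938i, |z|^2 = 0.0408
Iter 8: z = -0.0568 + 0.1940i, |z|^2 = 0.0409
Iter 9: z = -0.0569 + 0.1939i, |z|^2 = 0.0409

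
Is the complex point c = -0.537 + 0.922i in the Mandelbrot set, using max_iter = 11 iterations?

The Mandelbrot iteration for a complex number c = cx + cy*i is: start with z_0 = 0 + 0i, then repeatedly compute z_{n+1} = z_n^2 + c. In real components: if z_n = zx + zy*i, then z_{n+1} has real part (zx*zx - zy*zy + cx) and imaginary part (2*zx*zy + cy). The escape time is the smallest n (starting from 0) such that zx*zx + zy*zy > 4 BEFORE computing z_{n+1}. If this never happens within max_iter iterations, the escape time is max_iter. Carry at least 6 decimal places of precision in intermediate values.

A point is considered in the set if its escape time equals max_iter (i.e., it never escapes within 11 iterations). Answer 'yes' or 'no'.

z_0 = 0 + 0i, c = -0.5370 + 0.9220i
Iter 1: z = -0.5370 + 0.9220i, |z|^2 = 1.1385
Iter 2: z = -1.0987 + -0.0682i, |z|^2 = 1.2118
Iter 3: z = 0.6655 + 1.0719i, |z|^2 = 1.5919
Iter 4: z = -1.2431 + 2.3488i, |z|^2 = 7.0621
Escaped at iteration 4

Answer: no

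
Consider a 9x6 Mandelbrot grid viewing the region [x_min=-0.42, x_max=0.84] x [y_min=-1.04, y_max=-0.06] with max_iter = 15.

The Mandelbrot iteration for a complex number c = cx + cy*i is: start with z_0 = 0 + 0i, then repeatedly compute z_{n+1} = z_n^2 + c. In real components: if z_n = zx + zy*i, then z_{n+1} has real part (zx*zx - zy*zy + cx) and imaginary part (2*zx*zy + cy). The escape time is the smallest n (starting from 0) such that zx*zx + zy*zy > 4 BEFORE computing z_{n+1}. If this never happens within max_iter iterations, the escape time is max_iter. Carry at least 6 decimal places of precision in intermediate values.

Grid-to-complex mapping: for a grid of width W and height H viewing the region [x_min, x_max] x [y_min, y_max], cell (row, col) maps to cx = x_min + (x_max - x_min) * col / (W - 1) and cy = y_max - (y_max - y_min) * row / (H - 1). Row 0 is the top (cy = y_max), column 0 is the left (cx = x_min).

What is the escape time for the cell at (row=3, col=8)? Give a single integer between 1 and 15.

Answer: 2

Derivation:
z_0 = 0 + 0i, c = 0.8400 + -0.6480i
Iter 1: z = 0.8400 + -0.6480i, |z|^2 = 1.1255
Iter 2: z = 1.1257 + -1.7366i, |z|^2 = 4.2831
Escaped at iteration 2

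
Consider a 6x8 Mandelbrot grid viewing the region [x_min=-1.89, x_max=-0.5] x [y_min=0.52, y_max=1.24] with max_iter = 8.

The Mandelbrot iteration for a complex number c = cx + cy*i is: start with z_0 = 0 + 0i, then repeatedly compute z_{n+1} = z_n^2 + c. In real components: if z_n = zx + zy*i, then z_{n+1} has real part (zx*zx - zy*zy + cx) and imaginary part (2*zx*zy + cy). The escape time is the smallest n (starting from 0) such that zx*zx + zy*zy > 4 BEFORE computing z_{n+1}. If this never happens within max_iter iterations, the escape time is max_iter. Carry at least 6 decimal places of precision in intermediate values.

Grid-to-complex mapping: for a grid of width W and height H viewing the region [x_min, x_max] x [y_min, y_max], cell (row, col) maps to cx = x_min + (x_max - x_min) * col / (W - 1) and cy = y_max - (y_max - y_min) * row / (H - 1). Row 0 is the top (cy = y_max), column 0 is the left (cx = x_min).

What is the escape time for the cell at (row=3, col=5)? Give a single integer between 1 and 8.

z_0 = 0 + 0i, c = -0.5000 + 0.9314i
Iter 1: z = -0.5000 + 0.9314i, |z|^2 = 1.1176
Iter 2: z = -1.1176 + 0.0000i, |z|^2 = 1.2489
Iter 3: z = 0.7489 + 0.9314i, |z|^2 = 1.4285
Iter 4: z = -0.8067 + 2.3266i, |z|^2 = 6.0637
Escaped at iteration 4

Answer: 4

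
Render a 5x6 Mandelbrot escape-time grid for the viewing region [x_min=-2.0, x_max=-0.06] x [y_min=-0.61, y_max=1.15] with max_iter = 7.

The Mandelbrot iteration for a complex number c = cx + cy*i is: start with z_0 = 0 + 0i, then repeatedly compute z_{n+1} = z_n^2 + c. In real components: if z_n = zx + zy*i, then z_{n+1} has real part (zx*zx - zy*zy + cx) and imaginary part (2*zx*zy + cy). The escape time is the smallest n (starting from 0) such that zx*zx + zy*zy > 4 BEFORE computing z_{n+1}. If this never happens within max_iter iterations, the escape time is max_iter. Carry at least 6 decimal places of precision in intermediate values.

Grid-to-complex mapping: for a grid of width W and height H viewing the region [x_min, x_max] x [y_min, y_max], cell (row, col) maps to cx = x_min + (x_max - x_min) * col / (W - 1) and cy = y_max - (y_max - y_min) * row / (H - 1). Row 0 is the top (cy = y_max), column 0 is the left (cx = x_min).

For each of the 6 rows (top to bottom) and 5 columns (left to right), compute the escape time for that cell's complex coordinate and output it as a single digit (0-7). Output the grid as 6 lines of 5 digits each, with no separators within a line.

(row=0, col=0): c = -2.0000 + 1.1500i → escape time 1
(row=0, col=1): c = -1.5150 + 1.1500i → escape time 2
(row=0, col=2): c = -1.0300 + 1.1500i → escape time 3
(row=0, col=3): c = -0.5450 + 1.1500i → escape time 3
(row=0, col=4): c = -0.0600 + 1.1500i → escape time 4
(row=1, col=0): c = -2.0000 + 0.7980i → escape time 1
(row=1, col=1): c = -1.5150 + 0.7980i → escape time 3
(row=1, col=2): c = -1.0300 + 0.7980i → escape time 3
(row=1, col=3): c = -0.5450 + 0.7980i → escape time 5
(row=1, col=4): c = -0.0600 + 0.7980i → escape time 7
(row=2, col=0): c = -2.0000 + 0.4460i → escape time 1
(row=2, col=1): c = -1.5150 + 0.4460i → escape time 3
(row=2, col=2): c = -1.0300 + 0.4460i → escape time 5
(row=2, col=3): c = -0.5450 + 0.4460i → escape time 7
(row=2, col=4): c = -0.0600 + 0.4460i → escape time 7
(row=3, col=0): c = -2.0000 + 0.0940i → escape time 1
(row=3, col=1): c = -1.5150 + 0.0940i → escape time 7
(row=3, col=2): c = -1.0300 + 0.0940i → escape time 7
(row=3, col=3): c = -0.5450 + 0.0940i → escape time 7
(row=3, col=4): c = -0.0600 + 0.0940i → escape time 7
(row=4, col=0): c = -2.0000 + -0.2580i → escape time 1
(row=4, col=1): c = -1.5150 + -0.2580i → escape time 5
(row=4, col=2): c = -1.0300 + -0.2580i → escape time 7
(row=4, col=3): c = -0.5450 + -0.2580i → escape time 7
(row=4, col=4): c = -0.0600 + -0.2580i → escape time 7
(row=5, col=0): c = -2.0000 + -0.6100i → escape time 1
(row=5, col=1): c = -1.5150 + -0.6100i → escape time 3
(row=5, col=2): c = -1.0300 + -0.6100i → escape time 4
(row=5, col=3): c = -0.5450 + -0.6100i → escape time 7
(row=5, col=4): c = -0.0600 + -0.6100i → escape time 7

Answer: 12334
13357
13577
17777
15777
13477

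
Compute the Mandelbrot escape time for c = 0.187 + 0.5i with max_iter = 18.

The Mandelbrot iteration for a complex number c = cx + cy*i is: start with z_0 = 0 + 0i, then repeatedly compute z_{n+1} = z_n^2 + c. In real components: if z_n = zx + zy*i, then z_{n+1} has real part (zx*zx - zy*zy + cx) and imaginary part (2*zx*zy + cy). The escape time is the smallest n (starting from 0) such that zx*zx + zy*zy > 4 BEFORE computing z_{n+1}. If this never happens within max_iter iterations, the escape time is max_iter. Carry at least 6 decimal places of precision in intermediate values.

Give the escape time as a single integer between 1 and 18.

z_0 = 0 + 0i, c = 0.1870 + 0.5000i
Iter 1: z = 0.1870 + 0.5000i, |z|^2 = 0.2850
Iter 2: z = -0.0280 + 0.6870i, |z|^2 = 0.4728
Iter 3: z = -0.2842 + 0.4615i, |z|^2 = 0.2937
Iter 4: z = 0.0548 + 0.2377i, |z|^2 = 0.0595
Iter 5: z = 0.1335 + 0.5260i, |z|^2 = 0.2945
Iter 6: z = -0.0719 + 0.6405i, |z|^2 = 0.4153
Iter 7: z = -0.2180 + 0.4079i, |z|^2 = 0.2139
Iter 8: z = 0.0681 + 0.3222i, |z|^2 = 0.1084
Iter 9: z = 0.0879 + 0.5439i, |z|^2 = 0.3036
Iter 10: z = -0.1011 + 0.5956i, |z|^2 = 0.3649
Iter 11: z = -0.1575 + 0.3796i, |z|^2 = 0.1689
Iter 12: z = 0.0677 + 0.3804i, |z|^2 = 0.1493
Iter 13: z = 0.0468 + 0.5515i, |z|^2 = 0.3064
Iter 14: z = -0.1150 + 0.5517i, |z|^2 = 0.3176
Iter 15: z = -0.1041 + 0.3731i, |z|^2 = 0.1501
Iter 16: z = 0.0586 + 0.4223i, |z|^2 = 0.1818
Iter 17: z = 0.0121 + 0.5495i, |z|^2 = 0.3021

Answer: 18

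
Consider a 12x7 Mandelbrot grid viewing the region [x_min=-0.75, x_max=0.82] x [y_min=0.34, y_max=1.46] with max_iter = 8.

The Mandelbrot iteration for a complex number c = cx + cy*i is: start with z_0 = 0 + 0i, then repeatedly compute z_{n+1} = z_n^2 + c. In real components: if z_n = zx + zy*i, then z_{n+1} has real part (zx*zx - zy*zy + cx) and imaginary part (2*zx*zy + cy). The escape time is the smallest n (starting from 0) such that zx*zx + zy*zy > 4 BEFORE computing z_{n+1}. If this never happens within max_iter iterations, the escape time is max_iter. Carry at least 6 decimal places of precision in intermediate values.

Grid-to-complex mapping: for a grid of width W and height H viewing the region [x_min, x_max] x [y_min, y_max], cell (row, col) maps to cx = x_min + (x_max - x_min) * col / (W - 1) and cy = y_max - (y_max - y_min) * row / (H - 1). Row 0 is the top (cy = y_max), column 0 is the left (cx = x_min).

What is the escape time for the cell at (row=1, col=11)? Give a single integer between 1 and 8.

z_0 = 0 + 0i, c = 0.8200 + 1.2733i
Iter 1: z = 0.8200 + 1.2733i, |z|^2 = 2.2938
Iter 2: z = -0.1290 + 3.3616i, |z|^2 = 11.3170
Escaped at iteration 2

Answer: 2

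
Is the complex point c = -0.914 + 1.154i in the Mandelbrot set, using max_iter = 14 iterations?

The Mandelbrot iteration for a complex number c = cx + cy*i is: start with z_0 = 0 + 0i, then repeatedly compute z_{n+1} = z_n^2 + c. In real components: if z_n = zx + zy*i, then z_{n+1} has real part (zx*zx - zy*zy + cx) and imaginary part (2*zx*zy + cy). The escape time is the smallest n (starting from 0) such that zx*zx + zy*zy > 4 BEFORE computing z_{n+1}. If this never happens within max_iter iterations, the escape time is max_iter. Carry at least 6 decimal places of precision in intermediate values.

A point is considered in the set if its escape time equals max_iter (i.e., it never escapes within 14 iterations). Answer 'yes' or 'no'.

z_0 = 0 + 0i, c = -0.9140 + 1.1540i
Iter 1: z = -0.9140 + 1.1540i, |z|^2 = 2.1671
Iter 2: z = -1.4103 + -0.9555i, |z|^2 = 2.9020
Iter 3: z = 0.1620 + 3.8492i, |z|^2 = 14.8422
Escaped at iteration 3

Answer: no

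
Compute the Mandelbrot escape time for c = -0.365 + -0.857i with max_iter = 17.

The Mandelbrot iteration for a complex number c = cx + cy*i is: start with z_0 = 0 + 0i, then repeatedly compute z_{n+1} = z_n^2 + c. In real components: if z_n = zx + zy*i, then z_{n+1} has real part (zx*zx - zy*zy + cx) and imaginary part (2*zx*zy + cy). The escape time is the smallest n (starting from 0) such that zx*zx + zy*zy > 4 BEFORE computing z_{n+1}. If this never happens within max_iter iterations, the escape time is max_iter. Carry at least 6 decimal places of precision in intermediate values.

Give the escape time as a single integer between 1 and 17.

Answer: 6

Derivation:
z_0 = 0 + 0i, c = -0.3650 + -0.8570i
Iter 1: z = -0.3650 + -0.8570i, |z|^2 = 0.8677
Iter 2: z = -0.9662 + -0.2314i, |z|^2 = 0.9871
Iter 3: z = 0.5150 + -0.4099i, |z|^2 = 0.4333
Iter 4: z = -0.2677 + -1.2792i, |z|^2 = 1.7080
Iter 5: z = -1.9296 + -0.1721i, |z|^2 = 3.7532
Iter 6: z = 3.3289 + -0.1928i, |z|^2 = 11.1189
Escaped at iteration 6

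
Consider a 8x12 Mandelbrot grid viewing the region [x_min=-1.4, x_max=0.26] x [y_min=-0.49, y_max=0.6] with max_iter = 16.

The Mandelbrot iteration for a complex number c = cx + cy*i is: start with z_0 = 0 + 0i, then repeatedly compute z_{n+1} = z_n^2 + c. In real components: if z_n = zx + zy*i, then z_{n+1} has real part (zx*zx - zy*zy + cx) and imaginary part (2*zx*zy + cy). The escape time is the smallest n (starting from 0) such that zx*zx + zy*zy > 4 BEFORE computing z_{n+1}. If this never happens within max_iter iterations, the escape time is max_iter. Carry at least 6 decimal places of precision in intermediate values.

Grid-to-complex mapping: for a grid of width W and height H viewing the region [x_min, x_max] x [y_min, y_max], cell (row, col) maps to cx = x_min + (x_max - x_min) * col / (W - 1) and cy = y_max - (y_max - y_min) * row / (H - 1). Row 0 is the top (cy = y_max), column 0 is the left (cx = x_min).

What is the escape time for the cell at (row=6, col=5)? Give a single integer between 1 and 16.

Answer: 16

Derivation:
z_0 = 0 + 0i, c = -0.2143 + 0.0055i
Iter 1: z = -0.2143 + 0.0055i, |z|^2 = 0.0459
Iter 2: z = -0.1684 + 0.0031i, |z|^2 = 0.0284
Iter 3: z = -0.1859 + 0.0044i, |z|^2 = 0.0346
Iter 4: z = -0.1797 + 0.0038i, |z|^2 = 0.0323
Iter 5: z = -0.1820 + 0.0041i, |z|^2 = 0.0331
Iter 6: z = -0.1812 + 0.0040i, |z|^2 = 0.0328
Iter 7: z = -0.1815 + 0.0040i, |z|^2 = 0.0329
Iter 8: z = -0.1814 + 0.0040i, |z|^2 = 0.0329
Iter 9: z = -0.1814 + 0.0040i, |z|^2 = 0.0329
Iter 10: z = -0.1814 + 0.0040i, |z|^2 = 0.0329
Iter 11: z = -0.1814 + 0.0040i, |z|^2 = 0.0329
Iter 12: z = -0.1814 + 0.0040i, |z|^2 = 0.0329
Iter 13: z = -0.1814 + 0.0040i, |z|^2 = 0.0329
Iter 14: z = -0.1814 + 0.0040i, |z|^2 = 0.0329
Iter 15: z = -0.1814 + 0.0040i, |z|^2 = 0.0329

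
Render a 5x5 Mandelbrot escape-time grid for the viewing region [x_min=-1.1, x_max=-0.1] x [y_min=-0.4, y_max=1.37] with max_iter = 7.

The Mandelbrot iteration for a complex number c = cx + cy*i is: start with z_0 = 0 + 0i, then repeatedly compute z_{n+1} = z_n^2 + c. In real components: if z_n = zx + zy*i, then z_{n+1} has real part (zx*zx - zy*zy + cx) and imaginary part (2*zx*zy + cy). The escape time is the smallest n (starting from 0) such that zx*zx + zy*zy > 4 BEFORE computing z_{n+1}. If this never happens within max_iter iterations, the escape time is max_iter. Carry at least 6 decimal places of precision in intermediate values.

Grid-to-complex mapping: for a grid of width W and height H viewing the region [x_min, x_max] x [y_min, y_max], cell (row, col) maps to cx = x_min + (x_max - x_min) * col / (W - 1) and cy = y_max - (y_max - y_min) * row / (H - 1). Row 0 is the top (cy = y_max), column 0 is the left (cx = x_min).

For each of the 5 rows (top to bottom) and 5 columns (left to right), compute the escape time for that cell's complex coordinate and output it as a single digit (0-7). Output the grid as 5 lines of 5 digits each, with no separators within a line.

(row=0, col=0): c = -1.1000 + 1.3700i → escape time 2
(row=0, col=1): c = -0.8500 + 1.3700i → escape time 2
(row=0, col=2): c = -0.6000 + 1.3700i → escape time 2
(row=0, col=3): c = -0.3500 + 1.3700i → escape time 2
(row=0, col=4): c = -0.1000 + 1.3700i → escape time 2
(row=1, col=0): c = -1.1000 + 0.9275i → escape time 3
(row=1, col=1): c = -0.8500 + 0.9275i → escape time 3
(row=1, col=2): c = -0.6000 + 0.9275i → escape time 4
(row=1, col=3): c = -0.3500 + 0.9275i → escape time 5
(row=1, col=4): c = -0.1000 + 0.9275i → escape time 7
(row=2, col=0): c = -1.1000 + 0.4850i → escape time 5
(row=2, col=1): c = -0.8500 + 0.4850i → escape time 6
(row=2, col=2): c = -0.6000 + 0.4850i → escape time 7
(row=2, col=3): c = -0.3500 + 0.4850i → escape time 7
(row=2, col=4): c = -0.1000 + 0.4850i → escape time 7
(row=3, col=0): c = -1.1000 + 0.0425i → escape time 7
(row=3, col=1): c = -0.8500 + 0.0425i → escape time 7
(row=3, col=2): c = -0.6000 + 0.0425i → escape time 7
(row=3, col=3): c = -0.3500 + 0.0425i → escape time 7
(row=3, col=4): c = -0.1000 + 0.0425i → escape time 7
(row=4, col=0): c = -1.1000 + -0.4000i → escape time 7
(row=4, col=1): c = -0.8500 + -0.4000i → escape time 7
(row=4, col=2): c = -0.6000 + -0.4000i → escape time 7
(row=4, col=3): c = -0.3500 + -0.4000i → escape time 7
(row=4, col=4): c = -0.1000 + -0.4000i → escape time 7

Answer: 22222
33457
56777
77777
77777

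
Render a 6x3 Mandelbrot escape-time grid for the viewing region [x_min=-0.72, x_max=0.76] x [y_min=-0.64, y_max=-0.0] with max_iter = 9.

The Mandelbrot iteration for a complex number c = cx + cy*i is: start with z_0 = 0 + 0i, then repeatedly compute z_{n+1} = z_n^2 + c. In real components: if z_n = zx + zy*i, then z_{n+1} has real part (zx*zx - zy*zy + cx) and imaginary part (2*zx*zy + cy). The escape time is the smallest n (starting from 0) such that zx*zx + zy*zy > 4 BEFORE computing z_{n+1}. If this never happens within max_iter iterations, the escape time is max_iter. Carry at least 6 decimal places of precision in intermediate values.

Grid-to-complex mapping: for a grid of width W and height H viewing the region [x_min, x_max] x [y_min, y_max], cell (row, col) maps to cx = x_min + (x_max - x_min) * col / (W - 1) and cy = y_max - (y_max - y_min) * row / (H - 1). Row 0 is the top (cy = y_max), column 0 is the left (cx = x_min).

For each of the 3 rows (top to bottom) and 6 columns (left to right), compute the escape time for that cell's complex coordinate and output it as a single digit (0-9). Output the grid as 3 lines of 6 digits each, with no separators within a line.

(row=0, col=0): c = -0.7200 + -0.0000i → escape time 9
(row=0, col=1): c = -0.4240 + -0.0000i → escape time 9
(row=0, col=2): c = -0.1280 + -0.0000i → escape time 9
(row=0, col=3): c = 0.1680 + -0.0000i → escape time 9
(row=0, col=4): c = 0.4640 + -0.0000i → escape time 5
(row=0, col=5): c = 0.7600 + -0.0000i → escape time 3
(row=1, col=0): c = -0.7200 + -0.3200i → escape time 9
(row=1, col=1): c = -0.4240 + -0.3200i → escape time 9
(row=1, col=2): c = -0.1280 + -0.3200i → escape time 9
(row=1, col=3): c = 0.1680 + -0.3200i → escape time 9
(row=1, col=4): c = 0.4640 + -0.3200i → escape time 7
(row=1, col=5): c = 0.7600 + -0.3200i → escape time 3
(row=2, col=0): c = -0.7200 + -0.6400i → escape time 6
(row=2, col=1): c = -0.4240 + -0.6400i → escape time 9
(row=2, col=2): c = -0.1280 + -0.6400i → escape time 9
(row=2, col=3): c = 0.1680 + -0.6400i → escape time 9
(row=2, col=4): c = 0.4640 + -0.6400i → escape time 5
(row=2, col=5): c = 0.7600 + -0.6400i → escape time 3

Answer: 999953
999973
699953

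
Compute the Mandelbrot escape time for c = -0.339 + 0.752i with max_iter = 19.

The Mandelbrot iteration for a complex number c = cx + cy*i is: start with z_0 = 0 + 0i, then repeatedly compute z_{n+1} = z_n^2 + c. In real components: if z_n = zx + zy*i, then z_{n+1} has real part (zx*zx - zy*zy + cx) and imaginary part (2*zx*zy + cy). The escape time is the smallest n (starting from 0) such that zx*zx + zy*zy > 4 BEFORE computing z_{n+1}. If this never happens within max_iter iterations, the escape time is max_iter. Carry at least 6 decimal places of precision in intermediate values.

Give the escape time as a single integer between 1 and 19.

Answer: 8

Derivation:
z_0 = 0 + 0i, c = -0.3390 + 0.7520i
Iter 1: z = -0.3390 + 0.7520i, |z|^2 = 0.6804
Iter 2: z = -0.7896 + 0.2421i, |z|^2 = 0.6821
Iter 3: z = 0.2258 + 0.3696i, |z|^2 = 0.1876
Iter 4: z = -0.4246 + 0.9189i, |z|^2 = 1.0247
Iter 5: z = -1.0031 + -0.0284i, |z|^2 = 1.0070
Iter 6: z = 0.6664 + 0.8090i, |z|^2 = 1.0986
Iter 7: z = -0.5493 + 1.8302i, |z|^2 = 3.6515
Iter 8: z = -3.3871 + -1.2587i, |z|^2 = 13.0566
Escaped at iteration 8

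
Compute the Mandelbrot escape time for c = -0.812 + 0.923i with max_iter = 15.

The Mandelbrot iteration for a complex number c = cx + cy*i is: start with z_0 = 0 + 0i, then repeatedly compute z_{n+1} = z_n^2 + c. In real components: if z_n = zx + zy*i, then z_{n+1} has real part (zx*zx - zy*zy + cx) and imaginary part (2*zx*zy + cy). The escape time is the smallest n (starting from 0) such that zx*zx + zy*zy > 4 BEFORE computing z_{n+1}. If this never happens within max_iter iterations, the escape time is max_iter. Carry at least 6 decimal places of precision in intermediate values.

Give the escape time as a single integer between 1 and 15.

z_0 = 0 + 0i, c = -0.8120 + 0.9230i
Iter 1: z = -0.8120 + 0.9230i, |z|^2 = 1.5113
Iter 2: z = -1.0046 + -0.5760i, |z|^2 = 1.3409
Iter 3: z = -0.1345 + 2.0802i, |z|^2 = 4.3453
Escaped at iteration 3

Answer: 3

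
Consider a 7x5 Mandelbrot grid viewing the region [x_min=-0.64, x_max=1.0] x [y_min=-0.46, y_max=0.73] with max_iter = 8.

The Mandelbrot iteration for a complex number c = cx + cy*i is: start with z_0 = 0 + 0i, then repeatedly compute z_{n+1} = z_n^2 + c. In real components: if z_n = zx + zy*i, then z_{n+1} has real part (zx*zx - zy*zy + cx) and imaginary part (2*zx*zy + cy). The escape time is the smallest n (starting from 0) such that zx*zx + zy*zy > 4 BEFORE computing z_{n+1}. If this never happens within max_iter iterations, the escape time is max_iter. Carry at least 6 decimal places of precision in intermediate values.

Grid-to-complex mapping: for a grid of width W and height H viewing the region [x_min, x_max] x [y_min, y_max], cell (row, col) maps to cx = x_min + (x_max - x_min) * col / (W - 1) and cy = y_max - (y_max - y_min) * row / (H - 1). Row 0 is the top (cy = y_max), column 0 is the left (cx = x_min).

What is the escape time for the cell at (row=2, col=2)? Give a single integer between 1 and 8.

z_0 = 0 + 0i, c = -0.0933 + 0.1350i
Iter 1: z = -0.0933 + 0.1350i, |z|^2 = 0.0269
Iter 2: z = -0.1028 + 0.1098i, |z|^2 = 0.0226
Iter 3: z = -0.0948 + 0.1124i, |z|^2 = 0.0216
Iter 4: z = -0.0970 + 0.1137i, |z|^2 = 0.0223
Iter 5: z = -0.0969 + 0.1129i, |z|^2 = 0.0221
Iter 6: z = -0.0967 + 0.1131i, |z|^2 = 0.0221
Iter 7: z = -0.0968 + 0.1131i, |z|^2 = 0.0222

Answer: 8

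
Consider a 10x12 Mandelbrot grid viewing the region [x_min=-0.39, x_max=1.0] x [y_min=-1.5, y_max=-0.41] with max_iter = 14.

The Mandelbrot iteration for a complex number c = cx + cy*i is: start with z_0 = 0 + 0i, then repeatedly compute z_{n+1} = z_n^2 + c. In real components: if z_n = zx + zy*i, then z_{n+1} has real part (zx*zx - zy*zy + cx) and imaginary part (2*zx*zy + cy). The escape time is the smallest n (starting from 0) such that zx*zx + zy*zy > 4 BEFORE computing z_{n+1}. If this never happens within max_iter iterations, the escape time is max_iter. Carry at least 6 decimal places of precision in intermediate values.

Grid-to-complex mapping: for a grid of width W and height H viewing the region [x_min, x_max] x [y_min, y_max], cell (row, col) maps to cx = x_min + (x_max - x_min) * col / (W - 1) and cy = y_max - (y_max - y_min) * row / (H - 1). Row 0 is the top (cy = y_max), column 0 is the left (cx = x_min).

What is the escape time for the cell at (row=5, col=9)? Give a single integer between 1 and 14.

Answer: 2

Derivation:
z_0 = 0 + 0i, c = 1.0000 + -0.9055i
Iter 1: z = 1.0000 + -0.9055i, |z|^2 = 1.8198
Iter 2: z = 1.1802 + -2.7164i, |z|^2 = 8.7714
Escaped at iteration 2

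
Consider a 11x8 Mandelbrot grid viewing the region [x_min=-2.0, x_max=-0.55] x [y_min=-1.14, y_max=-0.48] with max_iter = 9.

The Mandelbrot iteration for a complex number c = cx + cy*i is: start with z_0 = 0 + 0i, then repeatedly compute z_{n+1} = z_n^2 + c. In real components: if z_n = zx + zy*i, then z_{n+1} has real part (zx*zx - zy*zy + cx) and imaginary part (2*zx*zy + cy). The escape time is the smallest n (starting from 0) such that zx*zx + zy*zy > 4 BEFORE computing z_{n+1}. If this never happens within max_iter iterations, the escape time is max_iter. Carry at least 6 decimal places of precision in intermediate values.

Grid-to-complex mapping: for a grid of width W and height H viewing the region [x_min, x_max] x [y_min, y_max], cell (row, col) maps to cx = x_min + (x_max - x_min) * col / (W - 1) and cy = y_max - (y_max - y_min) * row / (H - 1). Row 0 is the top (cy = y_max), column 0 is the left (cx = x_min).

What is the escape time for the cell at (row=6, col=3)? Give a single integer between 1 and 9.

Answer: 2

Derivation:
z_0 = 0 + 0i, c = -1.5650 + -1.0457i
Iter 1: z = -1.5650 + -1.0457i, |z|^2 = 3.5427
Iter 2: z = -0.2093 + 2.2274i, |z|^2 = 5.0050
Escaped at iteration 2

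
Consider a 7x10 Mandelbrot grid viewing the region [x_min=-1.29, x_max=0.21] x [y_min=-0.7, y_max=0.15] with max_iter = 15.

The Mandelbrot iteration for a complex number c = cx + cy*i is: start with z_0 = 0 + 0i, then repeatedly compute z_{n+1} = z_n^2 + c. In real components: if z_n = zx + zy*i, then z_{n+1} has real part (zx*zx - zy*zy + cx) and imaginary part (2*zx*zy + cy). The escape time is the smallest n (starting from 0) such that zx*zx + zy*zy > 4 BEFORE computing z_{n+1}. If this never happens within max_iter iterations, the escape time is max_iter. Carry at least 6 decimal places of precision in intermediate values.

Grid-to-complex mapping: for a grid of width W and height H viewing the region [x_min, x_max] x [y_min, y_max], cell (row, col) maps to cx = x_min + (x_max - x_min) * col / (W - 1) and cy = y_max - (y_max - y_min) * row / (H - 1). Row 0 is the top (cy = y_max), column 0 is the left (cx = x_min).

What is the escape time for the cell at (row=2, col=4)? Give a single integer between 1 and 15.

z_0 = 0 + 0i, c = -0.2900 + -0.0389i
Iter 1: z = -0.2900 + -0.0389i, |z|^2 = 0.0856
Iter 2: z = -0.2074 + -0.0163i, |z|^2 = 0.0433
Iter 3: z = -0.2472 + -0.0321i, |z|^2 = 0.0622
Iter 4: z = -0.2299 + -0.0230i, |z|^2 = 0.0534
Iter 5: z = -0.2377 + -0.0283i, |z|^2 = 0.0573
Iter 6: z = -0.2343 + -0.0254i, |z|^2 = 0.0555
Iter 7: z = -0.2357 + -0.0270i, |z|^2 = 0.0563
Iter 8: z = -0.2352 + -0.0262i, |z|^2 = 0.0560
Iter 9: z = -0.2354 + -0.0266i, |z|^2 = 0.0561
Iter 10: z = -0.2353 + -0.0264i, |z|^2 = 0.0561
Iter 11: z = -0.2353 + -0.0265i, |z|^2 = 0.0561
Iter 12: z = -0.2353 + -0.0264i, |z|^2 = 0.0561
Iter 13: z = -0.2353 + -0.0265i, |z|^2 = 0.0561
Iter 14: z = -0.2353 + -0.0264i, |z|^2 = 0.0561

Answer: 15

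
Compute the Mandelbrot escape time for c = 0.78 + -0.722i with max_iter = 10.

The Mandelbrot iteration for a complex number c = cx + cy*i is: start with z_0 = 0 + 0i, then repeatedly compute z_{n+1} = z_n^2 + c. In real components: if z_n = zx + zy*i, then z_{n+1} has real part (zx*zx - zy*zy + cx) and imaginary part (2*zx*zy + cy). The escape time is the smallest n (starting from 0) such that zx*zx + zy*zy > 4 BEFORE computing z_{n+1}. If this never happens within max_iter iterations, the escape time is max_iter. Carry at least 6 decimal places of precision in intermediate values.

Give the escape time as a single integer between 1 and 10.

Answer: 2

Derivation:
z_0 = 0 + 0i, c = 0.7800 + -0.7220i
Iter 1: z = 0.7800 + -0.7220i, |z|^2 = 1.1297
Iter 2: z = 0.8671 + -1.8483i, |z|^2 = 4.1682
Escaped at iteration 2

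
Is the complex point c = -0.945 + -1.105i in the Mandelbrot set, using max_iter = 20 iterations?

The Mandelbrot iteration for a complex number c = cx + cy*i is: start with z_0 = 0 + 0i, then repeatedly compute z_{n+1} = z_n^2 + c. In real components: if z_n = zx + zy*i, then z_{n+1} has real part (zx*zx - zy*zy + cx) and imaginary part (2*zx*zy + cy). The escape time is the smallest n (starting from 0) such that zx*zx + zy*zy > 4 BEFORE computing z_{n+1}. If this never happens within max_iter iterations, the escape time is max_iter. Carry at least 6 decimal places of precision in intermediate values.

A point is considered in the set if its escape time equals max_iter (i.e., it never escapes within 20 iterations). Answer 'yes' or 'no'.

Answer: no

Derivation:
z_0 = 0 + 0i, c = -0.9450 + -1.1050i
Iter 1: z = -0.9450 + -1.1050i, |z|^2 = 2.1140
Iter 2: z = -1.2730 + 0.9834i, |z|^2 = 2.5877
Iter 3: z = -0.2916 + -3.6089i, |z|^2 = 13.1090
Escaped at iteration 3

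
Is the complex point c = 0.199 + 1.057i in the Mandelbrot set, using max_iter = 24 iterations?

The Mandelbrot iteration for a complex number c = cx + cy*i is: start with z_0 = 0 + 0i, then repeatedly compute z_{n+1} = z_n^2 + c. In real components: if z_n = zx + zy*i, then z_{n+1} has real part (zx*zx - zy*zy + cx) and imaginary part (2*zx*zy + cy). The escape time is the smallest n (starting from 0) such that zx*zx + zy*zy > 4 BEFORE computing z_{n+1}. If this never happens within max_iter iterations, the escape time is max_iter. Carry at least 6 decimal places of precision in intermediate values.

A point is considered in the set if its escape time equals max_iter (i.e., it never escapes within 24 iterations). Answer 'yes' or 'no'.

z_0 = 0 + 0i, c = 0.1990 + 1.0570i
Iter 1: z = 0.1990 + 1.0570i, |z|^2 = 1.1568
Iter 2: z = -0.8786 + 1.4777i, |z|^2 = 2.9556
Iter 3: z = -1.2125 + -1.5397i, |z|^2 = 3.8410
Iter 4: z = -0.7015 + 4.7910i, |z|^2 = 23.4454
Escaped at iteration 4

Answer: no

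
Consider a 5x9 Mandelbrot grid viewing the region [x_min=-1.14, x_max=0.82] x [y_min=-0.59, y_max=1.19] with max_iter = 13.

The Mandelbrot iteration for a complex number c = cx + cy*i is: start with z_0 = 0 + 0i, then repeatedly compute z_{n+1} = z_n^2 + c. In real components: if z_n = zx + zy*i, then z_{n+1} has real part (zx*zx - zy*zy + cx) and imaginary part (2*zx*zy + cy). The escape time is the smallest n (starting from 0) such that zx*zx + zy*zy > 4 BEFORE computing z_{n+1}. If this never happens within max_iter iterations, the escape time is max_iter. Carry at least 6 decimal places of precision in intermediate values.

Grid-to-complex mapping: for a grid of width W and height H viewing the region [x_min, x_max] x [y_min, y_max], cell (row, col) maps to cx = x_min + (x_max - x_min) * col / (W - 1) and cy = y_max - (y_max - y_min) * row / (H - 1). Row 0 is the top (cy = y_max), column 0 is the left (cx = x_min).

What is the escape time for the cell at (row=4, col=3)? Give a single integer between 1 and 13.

z_0 = 0 + 0i, c = 0.3300 + 0.3000i
Iter 1: z = 0.3300 + 0.3000i, |z|^2 = 0.1989
Iter 2: z = 0.3489 + 0.4980i, |z|^2 = 0.3697
Iter 3: z = 0.2037 + 0.6475i, |z|^2 = 0.4608
Iter 4: z = -0.0478 + 0.5638i, |z|^2 = 0.3202
Iter 5: z = 0.0144 + 0.2461i, |z|^2 = 0.0608
Iter 6: z = 0.2696 + 0.3071i, |z|^2 = 0.1670
Iter 7: z = 0.3084 + 0.4656i, |z|^2 = 0.3119
Iter 8: z = 0.2083 + 0.5872i, |z|^2 = 0.3882
Iter 9: z = 0.0286 + 0.5447i, |z|^2 = 0.2975
Iter 10: z = 0.0342 + 0.3312i, |z|^2 = 0.1109
Iter 11: z = 0.2215 + 0.3226i, |z|^2 = 0.1531
Iter 12: z = 0.2750 + 0.4429i, |z|^2 = 0.2718

Answer: 13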